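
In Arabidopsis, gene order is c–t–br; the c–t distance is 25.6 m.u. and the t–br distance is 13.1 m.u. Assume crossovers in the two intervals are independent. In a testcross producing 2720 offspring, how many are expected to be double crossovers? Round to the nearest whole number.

Map distances give recombination frequencies of 0.256 and 0.131 for the two intervals.
With no interference, expected double-crossover frequency = 0.256 × 0.131 = 0.03354.
Expected number = 0.03354 × 2720 = 91.22 ≈ 91.

91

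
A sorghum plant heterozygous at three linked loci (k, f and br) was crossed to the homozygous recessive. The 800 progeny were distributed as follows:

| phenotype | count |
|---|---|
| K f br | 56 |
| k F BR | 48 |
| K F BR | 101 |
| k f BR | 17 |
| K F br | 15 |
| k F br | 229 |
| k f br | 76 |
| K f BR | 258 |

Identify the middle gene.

k

The two most frequent reciprocal classes, k F br and K f BR, are the parental types, so the F1 was k F br / K f BR.
The two rarest classes, K F br and k f BR, are the double crossovers. Comparing them with the parentals, only the k allele has switched, so k is the middle locus and the order is f – k – br.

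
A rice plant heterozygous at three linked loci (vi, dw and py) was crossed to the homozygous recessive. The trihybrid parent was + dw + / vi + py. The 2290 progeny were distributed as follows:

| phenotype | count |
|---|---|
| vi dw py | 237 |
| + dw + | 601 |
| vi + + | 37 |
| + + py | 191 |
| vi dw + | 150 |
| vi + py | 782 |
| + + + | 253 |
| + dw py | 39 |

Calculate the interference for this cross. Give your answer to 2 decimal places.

The two rarest classes, + dw py and vi + +, are the double crossovers. Comparing them with the parentals, only the py allele has switched, so py is the middle locus and the order is dw – py – vi.
dw–py: (490 + 76)/2290 = 0.2472; py–vi: (341 + 76)/2290 = 0.1821.
Expected DCO frequency = 0.2472 × 0.1821 ≈ 0.04502; observed = 76/2290 ≈ 0.03319.
Coefficient of coincidence = 0.03319/0.04502 ≈ 0.74; interference = 1 − 0.74 = 0.26.

0.26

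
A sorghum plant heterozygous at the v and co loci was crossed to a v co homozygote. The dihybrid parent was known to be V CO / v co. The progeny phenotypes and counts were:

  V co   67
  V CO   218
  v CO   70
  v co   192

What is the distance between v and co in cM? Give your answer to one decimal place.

The recombinant classes are V co and v CO: 67 + 70 = 137.
Recombination frequency = 137/547 = 0.2505 ≈ 25.0%, i.e. 25.0 cM.

25.0 cM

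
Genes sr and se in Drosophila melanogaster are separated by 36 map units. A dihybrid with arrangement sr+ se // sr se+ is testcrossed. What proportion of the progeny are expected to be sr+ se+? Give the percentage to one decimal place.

A map distance of 36 map units corresponds to a recombination frequency of 0.360.
The F1 is sr+ se / sr se+, so sr+ se+ is a recombinant gamete class with expected frequency r/2 = 0.360/2 = 0.1800.
That is 0.1800 = 18.0% of the progeny.

18.0%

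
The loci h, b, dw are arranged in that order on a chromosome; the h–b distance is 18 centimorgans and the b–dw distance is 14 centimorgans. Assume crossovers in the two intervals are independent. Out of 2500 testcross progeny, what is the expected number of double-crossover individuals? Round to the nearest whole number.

63

Map distances give recombination frequencies of 0.180 and 0.140 for the two intervals.
With no interference, expected double-crossover frequency = 0.180 × 0.140 = 0.02520.
Expected number = 0.02520 × 2500 = 63.00 ≈ 63.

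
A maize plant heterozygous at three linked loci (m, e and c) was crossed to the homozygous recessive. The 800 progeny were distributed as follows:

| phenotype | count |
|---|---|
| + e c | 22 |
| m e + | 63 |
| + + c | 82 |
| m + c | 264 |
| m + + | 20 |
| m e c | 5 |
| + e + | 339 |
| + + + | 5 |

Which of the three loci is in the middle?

e

The two most frequent reciprocal classes, m + c and + e +, are the parental types, so the F1 was m + c / + e +.
The two rarest classes, m e c and + + +, are the double crossovers. Comparing them with the parentals, only the e allele has switched, so e is the middle locus and the order is c – e – m.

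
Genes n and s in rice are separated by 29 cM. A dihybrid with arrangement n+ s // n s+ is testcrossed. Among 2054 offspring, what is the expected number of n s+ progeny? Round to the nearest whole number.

729

A map distance of 29 cM corresponds to a recombination frequency of 0.290.
The F1 is n+ s / n s+, so n s+ is a parental gamete class with expected frequency (1 − r)/2 = 0.710/2 = 0.3550.
Expected number = 0.3550 × 2054 = 729.17 ≈ 729.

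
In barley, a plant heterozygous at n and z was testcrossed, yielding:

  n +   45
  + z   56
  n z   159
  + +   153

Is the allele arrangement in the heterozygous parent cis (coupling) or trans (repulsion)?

The two most frequent classes are + + (153) and n z (159); these are the parental (non-recombinant) types.
So the F1 carried + + on one chromosome and n z on the other — the recessive alleles are on the same chromosome (cis / coupling).

cis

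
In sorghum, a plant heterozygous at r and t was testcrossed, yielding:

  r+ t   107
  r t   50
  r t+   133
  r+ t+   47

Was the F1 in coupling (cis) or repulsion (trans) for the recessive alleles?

trans

The two most frequent classes are r+ t (107) and r t+ (133); these are the parental (non-recombinant) types.
So the F1 carried r+ t on one chromosome and r t+ on the other — the recessive alleles are on opposite chromosomes (trans / repulsion).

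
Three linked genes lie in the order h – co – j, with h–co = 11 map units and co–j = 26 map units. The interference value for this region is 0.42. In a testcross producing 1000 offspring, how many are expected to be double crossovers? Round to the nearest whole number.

17

Map distances give recombination frequencies of 0.110 and 0.260 for the two intervals.
With interference 0.42 (so coincidence = 0.58), expected double-crossover frequency = 0.110 × 0.260 × 0.58 = 0.01659.
Expected number = 0.01659 × 1000 = 16.59 ≈ 17.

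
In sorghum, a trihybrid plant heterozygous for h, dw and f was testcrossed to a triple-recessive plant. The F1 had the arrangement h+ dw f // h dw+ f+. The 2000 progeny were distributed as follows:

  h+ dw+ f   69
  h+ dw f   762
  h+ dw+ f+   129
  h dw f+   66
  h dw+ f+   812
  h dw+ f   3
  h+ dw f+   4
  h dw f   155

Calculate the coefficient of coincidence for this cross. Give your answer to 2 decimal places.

0.34

The two rarest classes, h+ dw f+ and h dw+ f, are the double crossovers. Comparing them with the parentals, only the f allele has switched, so f is the middle locus and the order is h – f – dw.
h–f: (284 + 7)/2000 = 0.1455; f–dw: (135 + 7)/2000 = 0.0710.
Expected DCO frequency = 0.1455 × 0.0710 ≈ 0.01033; observed = 7/2000 ≈ 0.00350.
Coefficient of coincidence = 0.00350/0.01033 ≈ 0.34.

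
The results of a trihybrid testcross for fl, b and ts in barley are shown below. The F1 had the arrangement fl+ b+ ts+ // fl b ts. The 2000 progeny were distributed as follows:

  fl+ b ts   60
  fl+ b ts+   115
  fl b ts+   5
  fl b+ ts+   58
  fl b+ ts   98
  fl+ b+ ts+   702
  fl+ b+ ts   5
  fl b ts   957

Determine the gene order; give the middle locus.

ts

The two rarest classes, fl+ b+ ts and fl b ts+, are the double crossovers. Comparing them with the parentals, only the ts allele has switched, so ts is the middle locus and the order is b – ts – fl.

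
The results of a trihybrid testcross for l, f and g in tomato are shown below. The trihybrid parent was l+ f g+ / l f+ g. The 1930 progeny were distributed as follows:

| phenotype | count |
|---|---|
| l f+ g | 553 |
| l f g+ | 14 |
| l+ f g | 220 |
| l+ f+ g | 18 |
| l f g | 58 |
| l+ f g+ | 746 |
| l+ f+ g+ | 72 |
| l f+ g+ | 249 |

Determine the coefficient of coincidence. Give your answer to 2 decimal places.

0.76

The two rarest classes, l f g+ and l+ f+ g, are the double crossovers. Comparing them with the parentals, only the l allele has switched, so l is the middle locus and the order is f – l – g.
f–l: (130 + 32)/1930 = 0.0839; l–g: (469 + 32)/1930 = 0.2596.
Expected DCO frequency = 0.0839 × 0.2596 ≈ 0.02178; observed = 32/1930 ≈ 0.01658.
Coefficient of coincidence = 0.01658/0.02178 ≈ 0.76.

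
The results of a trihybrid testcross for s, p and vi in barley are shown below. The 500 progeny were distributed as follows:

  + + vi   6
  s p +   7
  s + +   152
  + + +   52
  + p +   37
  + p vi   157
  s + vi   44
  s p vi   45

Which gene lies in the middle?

The two most frequent reciprocal classes, s + + and + p vi, are the parental types, so the F1 was s + + / + p vi.
The two rarest classes, s p + and + + vi, are the double crossovers. Comparing them with the parentals, only the p allele has switched, so p is the middle locus and the order is s – p – vi.

p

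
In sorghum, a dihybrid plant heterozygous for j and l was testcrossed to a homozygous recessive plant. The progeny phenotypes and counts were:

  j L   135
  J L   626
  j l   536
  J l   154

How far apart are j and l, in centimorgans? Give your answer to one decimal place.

The two most frequent classes, J L (626) and j l (536), are the parental types, so the F1 was J L / j l.
The recombinant classes are J l and j L: 154 + 135 = 289.
Recombination frequency = 289/1451 = 0.1992 ≈ 19.9%, i.e. 19.9 centimorgans.

19.9 centimorgans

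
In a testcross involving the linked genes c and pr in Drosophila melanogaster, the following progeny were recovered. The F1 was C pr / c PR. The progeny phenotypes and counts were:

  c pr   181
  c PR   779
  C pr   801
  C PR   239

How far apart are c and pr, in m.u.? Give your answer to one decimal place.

The recombinant classes are C PR and c pr: 239 + 181 = 420.
Recombination frequency = 420/2000 = 0.2100 ≈ 21.0%, i.e. 21.0 m.u.

21.0 m.u.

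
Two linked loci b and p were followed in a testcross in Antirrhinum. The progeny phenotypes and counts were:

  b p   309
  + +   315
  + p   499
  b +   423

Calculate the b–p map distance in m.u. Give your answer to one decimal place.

The two most frequent classes, + p (499) and b + (423), are the parental types, so the F1 was + p / b +.
The recombinant classes are + + and b p: 315 + 309 = 624.
Recombination frequency = 624/1546 = 0.4036 ≈ 40.4%, i.e. 40.4 m.u.

40.4 m.u.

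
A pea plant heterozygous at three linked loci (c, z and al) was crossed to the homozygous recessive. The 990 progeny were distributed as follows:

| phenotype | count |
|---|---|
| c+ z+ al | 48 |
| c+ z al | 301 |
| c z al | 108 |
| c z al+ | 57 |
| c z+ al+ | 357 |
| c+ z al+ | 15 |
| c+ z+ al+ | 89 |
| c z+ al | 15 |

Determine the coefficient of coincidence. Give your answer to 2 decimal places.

0.97

The two most frequent reciprocal classes, c+ z al and c z+ al+, are the parental types, so the F1 was c+ z al / c z+ al+.
The two rarest classes, c+ z al+ and c z+ al, are the double crossovers. Comparing them with the parentals, only the al allele has switched, so al is the middle locus and the order is z – al – c.
z–al: (105 + 30)/990 = 0.1364; al–c: (197 + 30)/990 = 0.2293.
Expected DCO frequency = 0.1364 × 0.2293 ≈ 0.03128; observed = 30/990 ≈ 0.03030.
Coefficient of coincidence = 0.03030/0.03128 ≈ 0.97.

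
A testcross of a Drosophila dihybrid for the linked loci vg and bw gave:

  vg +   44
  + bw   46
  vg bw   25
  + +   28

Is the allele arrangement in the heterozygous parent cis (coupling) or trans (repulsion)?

The two most frequent classes are + bw (46) and vg + (44); these are the parental (non-recombinant) types.
So the F1 carried + bw on one chromosome and vg + on the other — the recessive alleles are on opposite chromosomes (trans / repulsion).

trans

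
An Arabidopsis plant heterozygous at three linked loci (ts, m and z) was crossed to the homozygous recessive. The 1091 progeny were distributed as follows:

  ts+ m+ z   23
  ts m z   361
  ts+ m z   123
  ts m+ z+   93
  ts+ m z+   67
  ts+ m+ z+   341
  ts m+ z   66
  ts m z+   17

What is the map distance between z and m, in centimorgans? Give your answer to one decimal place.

The two most frequent reciprocal classes, ts m z and ts+ m+ z+, are the parental types, so the F1 was ts m z / ts+ m+ z+.
The two rarest classes, ts m z+ and ts+ m+ z, are the double crossovers. Comparing them with the parentals, only the z allele has switched, so z is the middle locus and the order is m – z – ts.
Crossovers in the m–z interval produce the single-crossover classes ts m+ z and ts+ m z+ (66 + 67 = 133) plus the double crossovers (40).
RF(m–z) = (133 + 40) / 1091 = 173/1091 = 0.1586 → 15.9 centimorgans.

15.9 centimorgans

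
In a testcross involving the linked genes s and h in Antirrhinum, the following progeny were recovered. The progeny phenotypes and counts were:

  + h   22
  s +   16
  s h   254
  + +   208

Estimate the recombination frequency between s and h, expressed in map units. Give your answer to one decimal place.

7.6 map units

The two most frequent classes, + + (208) and s h (254), are the parental types, so the F1 was + + / s h.
The recombinant classes are + h and s +: 22 + 16 = 38.
Recombination frequency = 38/500 = 0.0760 ≈ 7.6%, i.e. 7.6 map units.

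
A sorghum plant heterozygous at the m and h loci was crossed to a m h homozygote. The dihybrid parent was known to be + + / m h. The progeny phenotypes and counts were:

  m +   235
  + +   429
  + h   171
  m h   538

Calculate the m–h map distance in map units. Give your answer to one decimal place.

The recombinant classes are + h and m +: 171 + 235 = 406.
Recombination frequency = 406/1373 = 0.2957 ≈ 29.6%, i.e. 29.6 map units.

29.6 map units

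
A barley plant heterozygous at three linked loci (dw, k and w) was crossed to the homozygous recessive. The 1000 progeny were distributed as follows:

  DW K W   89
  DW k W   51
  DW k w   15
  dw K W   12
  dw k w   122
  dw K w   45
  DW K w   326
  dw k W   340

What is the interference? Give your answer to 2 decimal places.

0.08

The two most frequent reciprocal classes, dw k W and DW K w, are the parental types, so the F1 was dw k W / DW K w.
The two rarest classes, dw K W and DW k w, are the double crossovers. Comparing them with the parentals, only the k allele has switched, so k is the middle locus and the order is dw – k – w.
dw–k: (96 + 27)/1000 = 0.1230; k–w: (211 + 27)/1000 = 0.2380.
Expected DCO frequency = 0.1230 × 0.2380 ≈ 0.02927; observed = 27/1000 ≈ 0.02700.
Coefficient of coincidence = 0.02700/0.02927 ≈ 0.92; interference = 1 − 0.92 = 0.08.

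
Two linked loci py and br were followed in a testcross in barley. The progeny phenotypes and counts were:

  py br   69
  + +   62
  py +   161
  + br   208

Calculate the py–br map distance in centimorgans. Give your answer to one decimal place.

26.2 centimorgans

The two most frequent classes, + br (208) and py + (161), are the parental types, so the F1 was + br / py +.
The recombinant classes are + + and py br: 62 + 69 = 131.
Recombination frequency = 131/500 = 0.2620 ≈ 26.2%, i.e. 26.2 centimorgans.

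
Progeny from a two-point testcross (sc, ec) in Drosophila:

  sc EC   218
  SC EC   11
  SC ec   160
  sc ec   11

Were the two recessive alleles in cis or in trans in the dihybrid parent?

The two most frequent classes are SC ec (160) and sc EC (218); these are the parental (non-recombinant) types.
So the F1 carried SC ec on one chromosome and sc EC on the other — the recessive alleles are on opposite chromosomes (trans / repulsion).

trans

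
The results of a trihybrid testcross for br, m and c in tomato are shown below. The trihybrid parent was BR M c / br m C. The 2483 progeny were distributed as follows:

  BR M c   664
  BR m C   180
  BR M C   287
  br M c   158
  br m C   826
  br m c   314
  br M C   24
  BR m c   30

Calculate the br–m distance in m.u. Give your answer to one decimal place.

The two rarest classes, BR m c and br M C, are the double crossovers. Comparing them with the parentals, only the m allele has switched, so m is the middle locus and the order is c – m – br.
Crossovers in the m–br interval produce the single-crossover classes br M c and BR m C (158 + 180 = 338) plus the double crossovers (54).
RF(m–br) = (338 + 54) / 2483 = 392/2483 = 0.1579 → 15.8 m.u.

15.8 m.u.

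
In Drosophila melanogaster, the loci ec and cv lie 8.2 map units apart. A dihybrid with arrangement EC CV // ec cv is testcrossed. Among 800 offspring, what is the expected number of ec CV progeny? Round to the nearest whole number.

A map distance of 8.2 map units corresponds to a recombination frequency of 0.082.
The F1 is EC CV / ec cv, so ec CV is a recombinant gamete class with expected frequency r/2 = 0.082/2 = 0.0410.
Expected number = 0.0410 × 800 = 32.80 ≈ 33.

33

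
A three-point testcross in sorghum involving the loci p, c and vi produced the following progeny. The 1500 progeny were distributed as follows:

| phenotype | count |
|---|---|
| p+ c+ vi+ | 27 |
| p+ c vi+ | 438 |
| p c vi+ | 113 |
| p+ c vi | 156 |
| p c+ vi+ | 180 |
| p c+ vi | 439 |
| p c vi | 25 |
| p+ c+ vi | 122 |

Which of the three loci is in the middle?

The two most frequent reciprocal classes, p c+ vi and p+ c vi+, are the parental types, so the F1 was p c+ vi / p+ c vi+.
The two rarest classes, p c vi and p+ c+ vi+, are the double crossovers. Comparing them with the parentals, only the c allele has switched, so c is the middle locus and the order is vi – c – p.

c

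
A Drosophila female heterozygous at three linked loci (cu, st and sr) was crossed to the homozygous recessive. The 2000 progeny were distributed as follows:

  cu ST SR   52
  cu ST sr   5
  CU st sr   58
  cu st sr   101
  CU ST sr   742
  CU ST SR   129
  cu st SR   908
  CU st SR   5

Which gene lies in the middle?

The two most frequent reciprocal classes, cu st SR and CU ST sr, are the parental types, so the F1 was cu st SR / CU ST sr.
The two rarest classes, CU st SR and cu ST sr, are the double crossovers. Comparing them with the parentals, only the cu allele has switched, so cu is the middle locus and the order is st – cu – sr.

cu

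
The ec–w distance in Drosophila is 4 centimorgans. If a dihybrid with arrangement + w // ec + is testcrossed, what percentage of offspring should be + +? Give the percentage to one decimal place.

A map distance of 4 centimorgans corresponds to a recombination frequency of 0.040.
The F1 is + w / ec +, so + + is a recombinant gamete class with expected frequency r/2 = 0.040/2 = 0.0200.
That is 0.0200 = 2.0% of the progeny.

2.0%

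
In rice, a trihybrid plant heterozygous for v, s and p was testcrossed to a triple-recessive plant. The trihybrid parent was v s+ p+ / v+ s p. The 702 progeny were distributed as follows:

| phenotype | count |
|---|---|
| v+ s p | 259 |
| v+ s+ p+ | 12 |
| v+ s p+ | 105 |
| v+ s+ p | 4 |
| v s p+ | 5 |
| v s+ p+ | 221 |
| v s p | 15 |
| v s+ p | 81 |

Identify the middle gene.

The two rarest classes, v s p+ and v+ s+ p, are the double crossovers. Comparing them with the parentals, only the s allele has switched, so s is the middle locus and the order is p – s – v.

s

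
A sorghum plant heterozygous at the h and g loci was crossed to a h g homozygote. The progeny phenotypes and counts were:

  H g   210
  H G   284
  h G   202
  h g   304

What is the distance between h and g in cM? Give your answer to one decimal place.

41.2 cM

The two most frequent classes, H G (284) and h g (304), are the parental types, so the F1 was H G / h g.
The recombinant classes are H g and h G: 210 + 202 = 412.
Recombination frequency = 412/1000 = 0.4120 ≈ 41.2%, i.e. 41.2 cM.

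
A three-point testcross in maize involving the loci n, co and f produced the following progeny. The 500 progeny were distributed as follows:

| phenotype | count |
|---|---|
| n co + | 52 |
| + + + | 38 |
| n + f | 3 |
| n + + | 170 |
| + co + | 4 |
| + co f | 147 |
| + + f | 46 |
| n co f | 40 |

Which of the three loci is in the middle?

f

The two most frequent reciprocal classes, n + + and + co f, are the parental types, so the F1 was n + + / + co f.
The two rarest classes, n + f and + co +, are the double crossovers. Comparing them with the parentals, only the f allele has switched, so f is the middle locus and the order is n – f – co.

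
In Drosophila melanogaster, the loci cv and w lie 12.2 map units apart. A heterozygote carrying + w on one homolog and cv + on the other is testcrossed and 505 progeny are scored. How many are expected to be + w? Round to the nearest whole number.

A map distance of 12.2 map units corresponds to a recombination frequency of 0.122.
The F1 is + w / cv +, so + w is a parental gamete class with expected frequency (1 − r)/2 = 0.878/2 = 0.4390.
Expected number = 0.4390 × 505 = 221.69 ≈ 222.

222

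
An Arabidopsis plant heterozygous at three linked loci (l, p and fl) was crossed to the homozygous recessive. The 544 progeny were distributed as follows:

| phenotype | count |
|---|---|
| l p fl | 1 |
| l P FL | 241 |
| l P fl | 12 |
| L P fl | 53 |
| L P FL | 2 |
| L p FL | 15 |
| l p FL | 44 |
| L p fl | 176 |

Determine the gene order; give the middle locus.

l

The two most frequent reciprocal classes, l P FL and L p fl, are the parental types, so the F1 was l P FL / L p fl.
The two rarest classes, L P FL and l p fl, are the double crossovers. Comparing them with the parentals, only the l allele has switched, so l is the middle locus and the order is fl – l – p.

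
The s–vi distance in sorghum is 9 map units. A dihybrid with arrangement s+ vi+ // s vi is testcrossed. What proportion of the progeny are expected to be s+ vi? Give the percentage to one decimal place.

A map distance of 9 map units corresponds to a recombination frequency of 0.090.
The F1 is s+ vi+ / s vi, so s+ vi is a recombinant gamete class with expected frequency r/2 = 0.090/2 = 0.0450.
That is 0.0450 = 4.5% of the progeny.

4.5%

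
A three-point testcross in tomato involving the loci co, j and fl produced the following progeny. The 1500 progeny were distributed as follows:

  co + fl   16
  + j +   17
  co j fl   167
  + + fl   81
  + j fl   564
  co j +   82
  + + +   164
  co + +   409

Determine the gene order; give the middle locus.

fl

The two most frequent reciprocal classes, + j fl and co + +, are the parental types, so the F1 was + j fl / co + +.
The two rarest classes, + j + and co + fl, are the double crossovers. Comparing them with the parentals, only the fl allele has switched, so fl is the middle locus and the order is j – fl – co.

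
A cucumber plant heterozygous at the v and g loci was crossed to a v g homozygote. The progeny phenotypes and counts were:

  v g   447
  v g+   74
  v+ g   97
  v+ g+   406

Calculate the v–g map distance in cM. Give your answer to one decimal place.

16.7 cM

The two most frequent classes, v+ g+ (406) and v g (447), are the parental types, so the F1 was v+ g+ / v g.
The recombinant classes are v+ g and v g+: 97 + 74 = 171.
Recombination frequency = 171/1024 = 0.1670 ≈ 16.7%, i.e. 16.7 cM.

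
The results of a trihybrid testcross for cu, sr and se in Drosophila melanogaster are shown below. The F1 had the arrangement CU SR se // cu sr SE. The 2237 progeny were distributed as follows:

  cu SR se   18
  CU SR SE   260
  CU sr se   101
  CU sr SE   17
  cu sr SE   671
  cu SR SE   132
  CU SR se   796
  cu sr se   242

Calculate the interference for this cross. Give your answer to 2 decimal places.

The two rarest classes, cu SR se and CU sr SE, are the double crossovers. Comparing them with the parentals, only the cu allele has switched, so cu is the middle locus and the order is se – cu – sr.
se–cu: (502 + 35)/2237 = 0.2401; cu–sr: (233 + 35)/2237 = 0.1198.
Expected DCO frequency = 0.2401 × 0.1198 ≈ 0.02876; observed = 35/2237 ≈ 0.01565.
Coefficient of coincidence = 0.01565/0.02876 ≈ 0.54; interference = 1 − 0.54 = 0.46.

0.46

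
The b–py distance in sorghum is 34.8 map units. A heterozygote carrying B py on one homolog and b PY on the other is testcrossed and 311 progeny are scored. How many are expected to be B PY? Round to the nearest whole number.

A map distance of 34.8 map units corresponds to a recombination frequency of 0.348.
The F1 is B py / b PY, so B PY is a recombinant gamete class with expected frequency r/2 = 0.348/2 = 0.1740.
Expected number = 0.1740 × 311 = 54.11 ≈ 54.

54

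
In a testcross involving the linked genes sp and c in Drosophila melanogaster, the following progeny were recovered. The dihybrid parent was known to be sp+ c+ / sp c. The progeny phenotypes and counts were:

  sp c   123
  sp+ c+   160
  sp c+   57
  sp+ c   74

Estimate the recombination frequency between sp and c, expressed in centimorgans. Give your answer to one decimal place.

31.6 centimorgans

The recombinant classes are sp+ c and sp c+: 74 + 57 = 131.
Recombination frequency = 131/414 = 0.3164 ≈ 31.6%, i.e. 31.6 centimorgans.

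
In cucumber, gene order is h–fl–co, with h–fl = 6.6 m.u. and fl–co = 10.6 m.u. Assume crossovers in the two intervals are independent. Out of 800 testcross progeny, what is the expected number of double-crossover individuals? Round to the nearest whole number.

6

Map distances give recombination frequencies of 0.066 and 0.106 for the two intervals.
With no interference, expected double-crossover frequency = 0.066 × 0.106 = 0.00700.
Expected number = 0.00700 × 800 = 5.60 ≈ 6.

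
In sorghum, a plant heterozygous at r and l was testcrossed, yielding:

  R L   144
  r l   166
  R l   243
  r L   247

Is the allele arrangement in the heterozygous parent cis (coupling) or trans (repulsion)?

The two most frequent classes are R l (243) and r L (247); these are the parental (non-recombinant) types.
So the F1 carried R l on one chromosome and r L on the other — the recessive alleles are on opposite chromosomes (trans / repulsion).

trans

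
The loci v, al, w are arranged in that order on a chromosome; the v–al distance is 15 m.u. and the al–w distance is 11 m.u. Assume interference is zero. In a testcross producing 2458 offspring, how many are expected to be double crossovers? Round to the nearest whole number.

41

Map distances give recombination frequencies of 0.150 and 0.110 for the two intervals.
With no interference, expected double-crossover frequency = 0.150 × 0.110 = 0.01650.
Expected number = 0.01650 × 2458 = 40.56 ≈ 41.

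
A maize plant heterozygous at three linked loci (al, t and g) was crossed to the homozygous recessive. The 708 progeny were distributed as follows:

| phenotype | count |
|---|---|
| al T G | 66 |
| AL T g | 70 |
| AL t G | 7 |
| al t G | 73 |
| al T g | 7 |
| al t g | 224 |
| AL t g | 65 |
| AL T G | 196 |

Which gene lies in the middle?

The two most frequent reciprocal classes, AL T G and al t g, are the parental types, so the F1 was AL T G / al t g.
The two rarest classes, AL t G and al T g, are the double crossovers. Comparing them with the parentals, only the t allele has switched, so t is the middle locus and the order is al – t – g.

t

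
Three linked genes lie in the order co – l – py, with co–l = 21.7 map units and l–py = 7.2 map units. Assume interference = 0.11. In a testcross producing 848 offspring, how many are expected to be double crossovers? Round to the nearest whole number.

12

Map distances give recombination frequencies of 0.217 and 0.072 for the two intervals.
With interference 0.11 (so coincidence = 0.89), expected double-crossover frequency = 0.217 × 0.072 × 0.89 = 0.01391.
Expected number = 0.01391 × 848 = 11.79 ≈ 12.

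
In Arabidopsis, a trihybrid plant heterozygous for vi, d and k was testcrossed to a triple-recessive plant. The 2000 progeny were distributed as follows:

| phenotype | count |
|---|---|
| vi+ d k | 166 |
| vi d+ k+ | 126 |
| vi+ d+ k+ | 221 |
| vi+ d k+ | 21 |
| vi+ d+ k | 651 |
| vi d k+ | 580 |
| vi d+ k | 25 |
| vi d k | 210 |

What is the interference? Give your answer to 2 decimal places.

0.43

The two most frequent reciprocal classes, vi+ d+ k and vi d k+, are the parental types, so the F1 was vi+ d+ k / vi d k+.
The two rarest classes, vi d+ k and vi+ d k+, are the double crossovers. Comparing them with the parentals, only the vi allele has switched, so vi is the middle locus and the order is k – vi – d.
k–vi: (431 + 46)/2000 = 0.2385; vi–d: (292 + 46)/2000 = 0.1690.
Expected DCO frequency = 0.2385 × 0.1690 ≈ 0.04031; observed = 46/2000 ≈ 0.02300.
Coefficient of coincidence = 0.02300/0.04031 ≈ 0.57; interference = 1 − 0.57 = 0.43.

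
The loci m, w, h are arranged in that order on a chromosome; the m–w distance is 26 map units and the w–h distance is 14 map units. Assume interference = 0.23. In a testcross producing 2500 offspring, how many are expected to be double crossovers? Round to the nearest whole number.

Map distances give recombination frequencies of 0.260 and 0.140 for the two intervals.
With interference 0.23 (so coincidence = 0.77), expected double-crossover frequency = 0.260 × 0.140 × 0.77 = 0.02803.
Expected number = 0.02803 × 2500 = 70.07 ≈ 70.

70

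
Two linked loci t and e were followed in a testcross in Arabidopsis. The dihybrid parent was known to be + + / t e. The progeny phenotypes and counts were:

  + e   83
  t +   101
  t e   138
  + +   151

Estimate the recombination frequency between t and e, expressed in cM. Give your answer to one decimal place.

38.9 cM

The recombinant classes are + e and t +: 83 + 101 = 184.
Recombination frequency = 184/473 = 0.3890 ≈ 38.9%, i.e. 38.9 cM.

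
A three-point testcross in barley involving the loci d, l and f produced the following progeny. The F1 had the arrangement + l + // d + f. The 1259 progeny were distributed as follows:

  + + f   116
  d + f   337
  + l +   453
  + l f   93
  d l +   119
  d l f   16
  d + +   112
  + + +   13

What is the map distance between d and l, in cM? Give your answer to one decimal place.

The two rarest classes, + + + and d l f, are the double crossovers. Comparing them with the parentals, only the l allele has switched, so l is the middle locus and the order is d – l – f.
Crossovers in the d–l interval produce the single-crossover classes d l + and + + f (119 + 116 = 235) plus the double crossovers (29).
RF(d–l) = (235 + 29) / 1259 = 264/1259 = 0.2097 → 21.0 cM.

21.0 cM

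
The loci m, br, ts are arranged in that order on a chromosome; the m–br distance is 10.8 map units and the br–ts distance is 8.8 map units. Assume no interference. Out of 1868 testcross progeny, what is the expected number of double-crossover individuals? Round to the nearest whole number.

Map distances give recombination frequencies of 0.108 and 0.088 for the two intervals.
With no interference, expected double-crossover frequency = 0.108 × 0.088 = 0.00950.
Expected number = 0.00950 × 1868 = 17.75 ≈ 18.

18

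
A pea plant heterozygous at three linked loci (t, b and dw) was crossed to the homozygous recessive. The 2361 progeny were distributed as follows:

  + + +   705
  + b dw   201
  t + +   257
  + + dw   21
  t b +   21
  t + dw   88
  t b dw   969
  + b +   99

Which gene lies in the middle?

dw

The two most frequent reciprocal classes, t b dw and + + +, are the parental types, so the F1 was t b dw / + + +.
The two rarest classes, t b + and + + dw, are the double crossovers. Comparing them with the parentals, only the dw allele has switched, so dw is the middle locus and the order is t – dw – b.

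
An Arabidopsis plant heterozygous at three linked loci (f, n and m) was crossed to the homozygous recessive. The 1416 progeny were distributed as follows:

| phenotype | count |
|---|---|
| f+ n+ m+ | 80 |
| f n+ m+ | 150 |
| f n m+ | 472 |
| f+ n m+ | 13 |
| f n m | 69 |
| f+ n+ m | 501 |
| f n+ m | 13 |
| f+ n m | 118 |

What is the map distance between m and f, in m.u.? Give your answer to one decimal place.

12.4 m.u.

The two most frequent reciprocal classes, f+ n+ m and f n m+, are the parental types, so the F1 was f+ n+ m / f n m+.
The two rarest classes, f n+ m and f+ n m+, are the double crossovers. Comparing them with the parentals, only the f allele has switched, so f is the middle locus and the order is n – f – m.
Crossovers in the f–m interval produce the single-crossover classes f+ n+ m+ and f n m (80 + 69 = 149) plus the double crossovers (26).
RF(f–m) = (149 + 26) / 1416 = 175/1416 = 0.1236 → 12.4 m.u.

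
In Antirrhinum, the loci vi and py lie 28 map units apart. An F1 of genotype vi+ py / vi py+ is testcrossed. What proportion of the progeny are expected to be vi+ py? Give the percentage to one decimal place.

A map distance of 28 map units corresponds to a recombination frequency of 0.280.
The F1 is vi+ py / vi py+, so vi+ py is a parental gamete class with expected frequency (1 − r)/2 = 0.720/2 = 0.3600.
That is 0.3600 = 36.0% of the progeny.

36.0%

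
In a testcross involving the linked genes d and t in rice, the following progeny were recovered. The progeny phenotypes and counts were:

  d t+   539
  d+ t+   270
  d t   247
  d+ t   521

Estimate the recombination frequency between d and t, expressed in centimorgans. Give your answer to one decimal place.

32.8 centimorgans

The two most frequent classes, d+ t (521) and d t+ (539), are the parental types, so the F1 was d+ t / d t+.
The recombinant classes are d+ t+ and d t: 270 + 247 = 517.
Recombination frequency = 517/1577 = 0.3278 ≈ 32.8%, i.e. 32.8 centimorgans.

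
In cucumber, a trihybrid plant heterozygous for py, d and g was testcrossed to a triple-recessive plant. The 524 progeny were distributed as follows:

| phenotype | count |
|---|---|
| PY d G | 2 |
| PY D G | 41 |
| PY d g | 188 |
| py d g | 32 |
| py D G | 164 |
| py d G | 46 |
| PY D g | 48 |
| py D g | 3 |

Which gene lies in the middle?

The two most frequent reciprocal classes, PY d g and py D G, are the parental types, so the F1 was PY d g / py D G.
The two rarest classes, PY d G and py D g, are the double crossovers. Comparing them with the parentals, only the g allele has switched, so g is the middle locus and the order is py – g – d.

g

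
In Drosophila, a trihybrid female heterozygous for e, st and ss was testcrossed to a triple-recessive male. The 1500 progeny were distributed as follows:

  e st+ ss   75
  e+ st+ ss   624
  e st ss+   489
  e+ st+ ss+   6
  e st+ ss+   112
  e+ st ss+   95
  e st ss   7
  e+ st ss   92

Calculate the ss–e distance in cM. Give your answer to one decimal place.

12.2 cM

The two most frequent reciprocal classes, e+ st+ ss and e st ss+, are the parental types, so the F1 was e+ st+ ss / e st ss+.
The two rarest classes, e+ st+ ss+ and e st ss, are the double crossovers. Comparing them with the parentals, only the ss allele has switched, so ss is the middle locus and the order is st – ss – e.
Crossovers in the ss–e interval produce the single-crossover classes e st+ ss and e+ st ss+ (75 + 95 = 170) plus the double crossovers (13).
RF(ss–e) = (170 + 13) / 1500 = 183/1500 = 0.1220 → 12.2 cM.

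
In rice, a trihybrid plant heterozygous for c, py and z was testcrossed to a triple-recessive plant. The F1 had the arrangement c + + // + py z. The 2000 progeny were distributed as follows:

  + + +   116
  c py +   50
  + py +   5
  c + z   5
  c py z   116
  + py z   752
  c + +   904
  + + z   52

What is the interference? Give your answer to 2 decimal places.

0.26

The two rarest classes, c + z and + py +, are the double crossovers. Comparing them with the parentals, only the z allele has switched, so z is the middle locus and the order is py – z – c.
py–z: (102 + 10)/2000 = 0.0560; z–c: (232 + 10)/2000 = 0.1210.
Expected DCO frequency = 0.0560 × 0.1210 ≈ 0.00678; observed = 10/2000 ≈ 0.00500.
Coefficient of coincidence = 0.00500/0.00678 ≈ 0.74; interference = 1 − 0.74 = 0.26.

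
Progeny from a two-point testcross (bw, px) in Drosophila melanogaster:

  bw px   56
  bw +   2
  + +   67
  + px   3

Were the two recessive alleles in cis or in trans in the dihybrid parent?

cis

The two most frequent classes are + + (67) and bw px (56); these are the parental (non-recombinant) types.
So the F1 carried + + on one chromosome and bw px on the other — the recessive alleles are on the same chromosome (cis / coupling).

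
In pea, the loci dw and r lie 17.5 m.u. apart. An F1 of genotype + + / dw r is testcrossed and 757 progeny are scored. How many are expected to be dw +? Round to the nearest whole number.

A map distance of 17.5 m.u. corresponds to a recombination frequency of 0.175.
The F1 is + + / dw r, so dw + is a recombinant gamete class with expected frequency r/2 = 0.175/2 = 0.0875.
Expected number = 0.0875 × 757 = 66.24 ≈ 66.

66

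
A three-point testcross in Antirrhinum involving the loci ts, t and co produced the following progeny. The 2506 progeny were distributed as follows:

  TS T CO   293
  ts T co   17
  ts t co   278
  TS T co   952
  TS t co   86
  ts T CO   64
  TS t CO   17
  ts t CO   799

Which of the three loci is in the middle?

The two most frequent reciprocal classes, ts t CO and TS T co, are the parental types, so the F1 was ts t CO / TS T co.
The two rarest classes, TS t CO and ts T co, are the double crossovers. Comparing them with the parentals, only the ts allele has switched, so ts is the middle locus and the order is co – ts – t.

ts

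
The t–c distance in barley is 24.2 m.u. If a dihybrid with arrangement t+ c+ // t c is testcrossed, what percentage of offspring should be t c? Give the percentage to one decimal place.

37.9%

A map distance of 24.2 m.u. corresponds to a recombination frequency of 0.242.
The F1 is t+ c+ / t c, so t c is a parental gamete class with expected frequency (1 − r)/2 = 0.758/2 = 0.3790.
That is 0.3790 = 37.9% of the progeny.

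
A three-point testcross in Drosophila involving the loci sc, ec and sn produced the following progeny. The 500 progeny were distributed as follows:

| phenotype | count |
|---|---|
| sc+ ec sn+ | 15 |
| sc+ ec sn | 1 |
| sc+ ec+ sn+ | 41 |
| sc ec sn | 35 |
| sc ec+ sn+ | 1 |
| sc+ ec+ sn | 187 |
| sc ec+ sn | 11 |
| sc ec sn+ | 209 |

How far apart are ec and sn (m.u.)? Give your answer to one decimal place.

15.6 m.u.

The two most frequent reciprocal classes, sc ec sn+ and sc+ ec+ sn, are the parental types, so the F1 was sc ec sn+ / sc+ ec+ sn.
The two rarest classes, sc ec+ sn+ and sc+ ec sn, are the double crossovers. Comparing them with the parentals, only the ec allele has switched, so ec is the middle locus and the order is sn – ec – sc.
Crossovers in the sn–ec interval produce the single-crossover classes sc ec sn and sc+ ec+ sn+ (35 + 41 = 76) plus the double crossovers (2).
RF(sn–ec) = (76 + 2) / 500 = 78/500 = 0.1560 → 15.6 m.u.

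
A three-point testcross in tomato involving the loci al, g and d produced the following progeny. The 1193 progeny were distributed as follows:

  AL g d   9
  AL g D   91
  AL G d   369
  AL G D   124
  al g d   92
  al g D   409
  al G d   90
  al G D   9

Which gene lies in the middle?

The two most frequent reciprocal classes, al g D and AL G d, are the parental types, so the F1 was al g D / AL G d.
The two rarest classes, al G D and AL g d, are the double crossovers. Comparing them with the parentals, only the g allele has switched, so g is the middle locus and the order is al – g – d.

g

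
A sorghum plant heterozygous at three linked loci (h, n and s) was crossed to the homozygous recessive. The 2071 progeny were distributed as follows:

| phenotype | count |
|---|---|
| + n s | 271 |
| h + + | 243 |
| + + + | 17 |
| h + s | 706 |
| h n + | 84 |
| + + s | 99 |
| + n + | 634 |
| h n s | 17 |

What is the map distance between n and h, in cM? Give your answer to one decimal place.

10.5 cM

The two most frequent reciprocal classes, h + s and + n +, are the parental types, so the F1 was h + s / + n +.
The two rarest classes, h n s and + + +, are the double crossovers. Comparing them with the parentals, only the n allele has switched, so n is the middle locus and the order is s – n – h.
Crossovers in the n–h interval produce the single-crossover classes + + s and h n + (99 + 84 = 183) plus the double crossovers (34).
RF(n–h) = (183 + 34) / 2071 = 217/2071 = 0.1048 → 10.5 cM.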